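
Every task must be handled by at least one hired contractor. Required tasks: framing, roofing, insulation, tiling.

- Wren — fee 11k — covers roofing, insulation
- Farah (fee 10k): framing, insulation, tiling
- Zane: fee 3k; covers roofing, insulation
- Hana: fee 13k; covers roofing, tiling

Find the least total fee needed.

This is an integer covering problem.
Choose Farah and Zane: together they cover framing, roofing, insulation, tiling — every task.
Total fee: 10 + 3 = 13.
No cover costs less than 13.

13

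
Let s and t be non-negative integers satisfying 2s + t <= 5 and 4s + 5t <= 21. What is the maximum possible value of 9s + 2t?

20

Relaxing integrality, the LP optimum is 22.50 at (s,t) = (2.5, 0), which is not an integer point.
(s,t)=(2,1): 2·2+1·1=5≤5, 4·2+5·1=13≤21, objective 20.
(s,t)=(2,0): 2·2+1·0=4≤5, 4·2+5·0=8≤21, objective 18.
(s,t)=(1,2): 2·1+1·2=4≤5, 4·1+5·2=14≤21, objective 13.
(s,t)=(1,1): 2·1+1·1=3≤5, 4·1+5·1=9≤21, objective 11.
No feasible integer point exceeds 20.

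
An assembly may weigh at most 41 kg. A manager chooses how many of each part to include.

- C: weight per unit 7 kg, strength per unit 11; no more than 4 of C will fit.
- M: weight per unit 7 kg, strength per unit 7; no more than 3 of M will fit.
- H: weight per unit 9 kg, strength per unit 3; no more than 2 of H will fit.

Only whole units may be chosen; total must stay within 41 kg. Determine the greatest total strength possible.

Take 4×C and 1×M: weight 35 ≤ 41, strength 4·11 + 1·7 = 51.
C has the best ratio (11/7) and is taken to its limit of 4; remaining capacity is filled optimally with the others.

51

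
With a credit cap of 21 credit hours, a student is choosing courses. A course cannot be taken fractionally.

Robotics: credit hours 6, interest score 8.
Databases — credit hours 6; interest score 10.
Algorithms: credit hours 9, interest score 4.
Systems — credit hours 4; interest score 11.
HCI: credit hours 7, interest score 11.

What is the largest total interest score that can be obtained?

32

This is a 0-1 knapsack instance.
Databases + Systems + HCI: credit hours 6 + 4 + 7 = 17 ≤ 21, interest score 10 + 11 + 11 = 32.
Robotics + Systems + HCI: credit hours 6 + 4 + 7 = 17 ≤ 21, interest score 8 + 11 + 11 = 30.
Best is Databases, Systems, and HCI with total interest score 32.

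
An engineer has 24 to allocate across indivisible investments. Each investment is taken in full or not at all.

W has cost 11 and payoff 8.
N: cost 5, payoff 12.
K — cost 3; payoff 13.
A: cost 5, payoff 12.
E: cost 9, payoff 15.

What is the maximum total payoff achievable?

W + N + K + A: cost 11 + 5 + 3 + 5 = 24 ≤ 24, payoff 8 + 12 + 13 + 12 = 45.
N + K + A + E: cost 5 + 3 + 5 + 9 = 22 ≤ 24, payoff 12 + 13 + 12 + 15 = 52.
Best is N, K, A, and E with total payoff 52.

52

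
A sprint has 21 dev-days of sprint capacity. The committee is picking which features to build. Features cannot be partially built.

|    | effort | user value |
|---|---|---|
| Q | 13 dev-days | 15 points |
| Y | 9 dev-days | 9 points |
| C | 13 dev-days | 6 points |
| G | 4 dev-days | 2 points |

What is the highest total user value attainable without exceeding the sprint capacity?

Q: effort 13 ≤ 21, user value 15.
Q + G: effort 13 + 4 = 17 ≤ 21, user value 15 + 2 = 17.
Best is Q and G with total user value 17.

17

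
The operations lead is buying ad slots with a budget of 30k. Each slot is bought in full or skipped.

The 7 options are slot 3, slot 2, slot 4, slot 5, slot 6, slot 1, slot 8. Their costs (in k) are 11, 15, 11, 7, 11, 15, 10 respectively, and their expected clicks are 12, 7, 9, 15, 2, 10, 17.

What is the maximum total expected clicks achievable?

Allowing fractional choices, the relaxed optimum would be about 45.6, but ad slots are indivisible.
slot 4 + slot 5 + slot 8: cost 11 + 7 + 10 = 28 ≤ 30, expected clicks 9 + 15 + 17 = 41.
slot 3 + slot 5 + slot 8: cost 11 + 7 + 10 = 28 ≤ 30, expected clicks 12 + 15 + 17 = 44.
Best is slot 3, slot 5, and slot 8 with total expected clicks 44.

44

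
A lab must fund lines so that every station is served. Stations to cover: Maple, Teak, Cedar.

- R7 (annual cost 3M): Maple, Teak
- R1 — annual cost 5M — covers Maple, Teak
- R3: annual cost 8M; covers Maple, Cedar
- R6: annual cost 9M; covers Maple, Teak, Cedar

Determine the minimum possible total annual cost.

9

R6 alone covers Maple, Teak, Cedar — every station.
Total annual cost: 9.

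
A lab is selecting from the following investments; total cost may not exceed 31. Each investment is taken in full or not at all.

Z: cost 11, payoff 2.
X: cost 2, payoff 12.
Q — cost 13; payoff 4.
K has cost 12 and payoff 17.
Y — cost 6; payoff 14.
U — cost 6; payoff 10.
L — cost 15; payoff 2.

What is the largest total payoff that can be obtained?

Take X, K, Y, and U: cost 2 + 12 + 6 + 6 = 26 ≤ 31, payoff 12 + 17 + 14 + 10 = 53.
No other feasible combination does better.

53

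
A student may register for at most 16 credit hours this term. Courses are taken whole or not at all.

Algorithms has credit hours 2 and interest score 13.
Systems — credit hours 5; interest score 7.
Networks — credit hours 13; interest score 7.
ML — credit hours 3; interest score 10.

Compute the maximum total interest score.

Take Algorithms, Systems, and ML: credit hours 2 + 5 + 3 = 10 ≤ 16, interest score 13 + 7 + 10 = 30.
No other feasible combination does better.

30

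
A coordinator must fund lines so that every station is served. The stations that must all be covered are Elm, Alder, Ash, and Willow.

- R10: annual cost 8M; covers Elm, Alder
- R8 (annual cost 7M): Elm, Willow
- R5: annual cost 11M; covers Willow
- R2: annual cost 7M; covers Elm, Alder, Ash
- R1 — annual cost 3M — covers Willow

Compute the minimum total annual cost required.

10

Choose R2 and R1: together they cover Elm, Alder, Ash, Willow — every station.
Total annual cost: 7 + 3 = 10.
No cover costs less than 10.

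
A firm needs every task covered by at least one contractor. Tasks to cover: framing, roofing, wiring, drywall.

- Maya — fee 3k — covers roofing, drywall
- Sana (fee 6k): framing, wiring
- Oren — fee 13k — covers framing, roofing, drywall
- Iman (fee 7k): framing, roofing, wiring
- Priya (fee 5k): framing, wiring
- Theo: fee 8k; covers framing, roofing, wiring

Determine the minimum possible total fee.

8

Choose Maya and Priya: together they cover framing, roofing, wiring, drywall — every task.
Total fee: 3 + 5 = 8.
No cover costs less than 8.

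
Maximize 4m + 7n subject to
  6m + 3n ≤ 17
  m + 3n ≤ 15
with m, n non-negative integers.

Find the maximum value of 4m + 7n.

(m,n)=(0,5) is feasible, giving 35.
(m,n)=(0,4) is feasible, giving 28.
(m,n)=(1,3) is feasible, giving 25.
Maximum is 35 at (m,n)=(0,5).

35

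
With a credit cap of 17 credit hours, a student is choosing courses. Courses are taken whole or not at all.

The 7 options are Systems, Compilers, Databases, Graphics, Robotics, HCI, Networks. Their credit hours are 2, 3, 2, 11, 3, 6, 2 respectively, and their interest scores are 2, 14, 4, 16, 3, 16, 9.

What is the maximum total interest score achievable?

Allowing fractional choices, the relaxed optimum would be about 48.8, but courses are indivisible.
Systems + Compilers + Robotics + HCI + Networks: credit hours 2 + 3 + 3 + 6 + 2 = 16 ≤ 17, interest score 2 + 14 + 3 + 16 + 9 = 44.
Compilers + Databases + Robotics + HCI + Networks: credit hours 3 + 2 + 3 + 6 + 2 = 16 ≤ 17, interest score 14 + 4 + 3 + 16 + 9 = 46.
Systems + Compilers + Databases + HCI + Networks: credit hours 2 + 3 + 2 + 6 + 2 = 15 ≤ 17, interest score 2 + 14 + 4 + 16 + 9 = 45.
Best is Compilers, Databases, Robotics, HCI, and Networks with total interest score 46.

46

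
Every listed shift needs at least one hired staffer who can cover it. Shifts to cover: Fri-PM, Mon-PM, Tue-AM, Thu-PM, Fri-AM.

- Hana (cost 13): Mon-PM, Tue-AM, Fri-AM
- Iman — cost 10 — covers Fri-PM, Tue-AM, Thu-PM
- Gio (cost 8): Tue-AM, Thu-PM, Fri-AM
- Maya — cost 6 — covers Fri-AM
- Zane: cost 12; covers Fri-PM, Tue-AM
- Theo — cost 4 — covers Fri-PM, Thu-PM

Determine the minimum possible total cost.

The greedy cost-per-new-shift heuristic would pick Theo, Gio, and Hana for 25, but a cheaper cover exists.
Choose Hana and Theo: together they cover Fri-PM, Mon-PM, Tue-AM, Thu-PM, Fri-AM — every shift.
Total cost: 13 + 4 = 17.
No cover costs less than 17.

17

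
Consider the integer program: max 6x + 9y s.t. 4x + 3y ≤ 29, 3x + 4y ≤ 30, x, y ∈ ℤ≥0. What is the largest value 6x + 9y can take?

66

The continuous relaxation peaks at (0, 7.5) with value 67.50; rounding to a feasible lattice point costs some objective.
(x,y)=(2,6) is feasible, giving 66.
(x,y)=(0,7) is feasible, giving 63.
(x,y)=(3,5) is feasible, giving 63.
(x,y)=(1,6) is feasible, giving 60.
The best lattice point is (2,6), giving 66.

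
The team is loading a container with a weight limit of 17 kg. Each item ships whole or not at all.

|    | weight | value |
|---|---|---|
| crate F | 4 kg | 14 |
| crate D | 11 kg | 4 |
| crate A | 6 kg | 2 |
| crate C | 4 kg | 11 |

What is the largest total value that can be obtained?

27

Allowing fractional choices, the relaxed optimum would be about 28.3, but items are indivisible.
crate F + crate A + crate C: weight 4 + 6 + 4 = 14 ≤ 17, value 14 + 2 + 11 = 27.
crate F + crate D: weight 4 + 11 = 15 ≤ 17, value 14 + 4 = 18.
crate F + crate C: weight 4 + 4 = 8 ≤ 17, value 14 + 11 = 25.
Best is crate F, crate A, and crate C with total value 27.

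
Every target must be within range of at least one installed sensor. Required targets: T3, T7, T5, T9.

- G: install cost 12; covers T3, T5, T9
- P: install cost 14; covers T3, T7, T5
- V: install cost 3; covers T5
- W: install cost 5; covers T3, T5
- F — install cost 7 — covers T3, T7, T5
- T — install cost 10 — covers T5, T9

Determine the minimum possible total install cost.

17

This is a weighted set-cover instance.
Choose F and T: together they cover T3, T7, T5, T9 — every target.
Total install cost: 7 + 10 = 17.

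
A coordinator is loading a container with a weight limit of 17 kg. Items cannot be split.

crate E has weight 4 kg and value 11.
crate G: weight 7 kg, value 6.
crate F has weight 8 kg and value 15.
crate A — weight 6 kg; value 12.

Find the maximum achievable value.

29

This is an integer program with binary decision variables.
Allowing fractional choices, the relaxed optimum would be about 36.1, but items are indivisible.
crate E + crate G + crate A: weight 4 + 7 + 6 = 17 ≤ 17, value 11 + 6 + 12 = 29.
crate F + crate A: weight 8 + 6 = 14 ≤ 17, value 15 + 12 = 27.
Best is crate E, crate G, and crate A with total value 29.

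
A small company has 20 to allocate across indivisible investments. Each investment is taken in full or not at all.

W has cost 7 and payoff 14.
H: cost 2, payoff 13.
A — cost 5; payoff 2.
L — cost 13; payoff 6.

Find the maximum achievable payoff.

29

Allowing fractional choices, the relaxed optimum would be about 32.1, but investments are indivisible.
W + H + A: cost 7 + 2 + 5 = 14 ≤ 20, payoff 14 + 13 + 2 = 29.
W + H: cost 7 + 2 = 9 ≤ 20, payoff 14 + 13 = 27.
H + A + L: cost 2 + 5 + 13 = 20 ≤ 20, payoff 13 + 2 + 6 = 21.
Best is W, H, and A with total payoff 29.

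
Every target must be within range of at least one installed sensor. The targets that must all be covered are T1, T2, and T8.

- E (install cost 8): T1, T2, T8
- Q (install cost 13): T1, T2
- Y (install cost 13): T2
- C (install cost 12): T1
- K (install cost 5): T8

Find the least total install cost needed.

E alone covers T1, T2, T8 — every target.
Total install cost: 8.
No cover costs less than 8.

8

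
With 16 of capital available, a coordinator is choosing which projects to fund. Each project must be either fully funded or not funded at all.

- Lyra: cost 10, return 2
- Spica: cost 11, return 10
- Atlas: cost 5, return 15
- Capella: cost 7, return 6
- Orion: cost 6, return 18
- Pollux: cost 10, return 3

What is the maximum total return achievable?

33

This is an integer program with binary decision variables.
Allowing fractional choices, the relaxed optimum would be about 37.5, but projects are indivisible.
Spica + Atlas: cost 11 + 5 = 16 ≤ 16, return 10 + 15 = 25.
Capella + Orion: cost 7 + 6 = 13 ≤ 16, return 6 + 18 = 24.
Atlas + Orion: cost 5 + 6 = 11 ≤ 16, return 15 + 18 = 33.
Best is Atlas and Orion with total return 33.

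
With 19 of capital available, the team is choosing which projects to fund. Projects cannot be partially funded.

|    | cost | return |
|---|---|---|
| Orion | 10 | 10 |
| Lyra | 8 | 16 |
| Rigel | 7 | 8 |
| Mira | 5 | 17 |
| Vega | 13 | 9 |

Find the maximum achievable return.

Take Lyra and Mira: cost 8 + 5 = 13 ≤ 19, return 16 + 17 = 33.
No other feasible combination does better.

33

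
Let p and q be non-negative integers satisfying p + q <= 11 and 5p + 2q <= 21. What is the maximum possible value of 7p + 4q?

40

The continuous relaxation peaks at (0, 10.5) with value 42.00; rounding to a feasible lattice point costs some objective.
(p,q)=(0,10): 1·0+1·10=10≤11, 5·0+2·10=20≤21, objective 40.
(p,q)=(0,9): 1·0+1·9=9≤11, 5·0+2·9=18≤21, objective 36.
No feasible integer point exceeds 40.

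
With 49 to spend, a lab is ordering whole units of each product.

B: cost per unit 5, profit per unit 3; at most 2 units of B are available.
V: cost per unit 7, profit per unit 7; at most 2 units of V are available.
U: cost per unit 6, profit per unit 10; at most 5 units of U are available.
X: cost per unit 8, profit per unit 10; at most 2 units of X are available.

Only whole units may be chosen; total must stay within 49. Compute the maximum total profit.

70

U has the best ratio (10/6); taking only U gives at most 5×10 = 50 (stopped by the supply cap of 5).
Mixing does better — 5×U and 2×X: cost 46 ≤ 49, profit 5·10 + 2·10 = 70.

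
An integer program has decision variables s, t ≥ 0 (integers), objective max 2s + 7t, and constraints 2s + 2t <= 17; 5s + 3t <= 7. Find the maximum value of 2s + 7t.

14

The continuous relaxation peaks at (0, 2.33) with value 16.33; rounding to a feasible lattice point costs some objective.
(s,t)=(0,2): 2·0+2·2=4≤17, 5·0+3·2=6≤7, objective 14.
(s,t)=(0,1): 2·0+2·1=2≤17, 5·0+3·1=3≤7, objective 7.
No feasible integer point exceeds 14.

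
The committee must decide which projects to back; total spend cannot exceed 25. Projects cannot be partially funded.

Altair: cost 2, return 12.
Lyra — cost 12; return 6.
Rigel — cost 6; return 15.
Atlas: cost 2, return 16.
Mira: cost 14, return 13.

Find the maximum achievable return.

56

Take Altair, Rigel, Atlas, and Mira: cost 2 + 6 + 2 + 14 = 24 ≤ 25, return 12 + 15 + 16 + 13 = 56.
No other feasible combination does better.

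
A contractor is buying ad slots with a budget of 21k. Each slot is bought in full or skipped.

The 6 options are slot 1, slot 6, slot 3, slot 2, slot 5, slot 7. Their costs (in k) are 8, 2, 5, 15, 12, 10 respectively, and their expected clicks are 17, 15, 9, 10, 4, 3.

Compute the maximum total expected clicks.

This is a 0-1 knapsack instance.
slot 1 + slot 6: cost 8 + 2 = 10 ≤ 21, expected clicks 17 + 15 = 32.
slot 1 + slot 6 + slot 7: cost 8 + 2 + 10 = 20 ≤ 21, expected clicks 17 + 15 + 3 = 35.
slot 1 + slot 6 + slot 3: cost 8 + 2 + 5 = 15 ≤ 21, expected clicks 17 + 15 + 9 = 41.
Best is slot 1, slot 6, and slot 3 with total expected clicks 41.

41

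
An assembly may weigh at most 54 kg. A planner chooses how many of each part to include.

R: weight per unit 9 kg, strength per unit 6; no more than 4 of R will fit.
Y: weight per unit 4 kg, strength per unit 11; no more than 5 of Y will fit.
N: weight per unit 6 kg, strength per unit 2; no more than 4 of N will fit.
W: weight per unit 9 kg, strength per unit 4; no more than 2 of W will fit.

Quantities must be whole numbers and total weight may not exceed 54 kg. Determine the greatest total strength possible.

3×R, 5×Y, and 1×N: weight 53 ≤ 54, strength 3·6 + 5·11 + 1·2 = 75.
2×R, 5×Y, 1×N, and 1×W: weight 53 ≤ 54, strength 2·6 + 5·11 + 1·2 + 1·4 = 73.
Best is 75.

75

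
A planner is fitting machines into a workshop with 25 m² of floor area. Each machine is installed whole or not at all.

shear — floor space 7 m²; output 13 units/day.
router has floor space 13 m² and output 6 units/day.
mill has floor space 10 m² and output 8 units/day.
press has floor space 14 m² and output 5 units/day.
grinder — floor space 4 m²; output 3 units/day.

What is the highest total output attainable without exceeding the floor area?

24

shear + router + grinder: floor space 7 + 13 + 4 = 24 ≤ 25, output 13 + 6 + 3 = 22.
shear + mill: floor space 7 + 10 = 17 ≤ 25, output 13 + 8 = 21.
shear + mill + grinder: floor space 7 + 10 + 4 = 21 ≤ 25, output 13 + 8 + 3 = 24.
Best is shear, mill, and grinder with total output 24.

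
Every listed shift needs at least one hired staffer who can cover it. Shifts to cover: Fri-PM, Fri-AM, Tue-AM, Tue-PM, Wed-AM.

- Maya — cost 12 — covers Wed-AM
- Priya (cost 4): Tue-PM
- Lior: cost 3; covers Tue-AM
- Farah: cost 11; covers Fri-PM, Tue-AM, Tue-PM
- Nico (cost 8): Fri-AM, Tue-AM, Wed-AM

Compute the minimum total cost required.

19

The greedy cost-per-new-shift heuristic would pick Nico, Priya, and Farah for 23, but a cheaper cover exists.
Choose Farah and Nico: together they cover Fri-PM, Fri-AM, Tue-AM, Tue-PM, Wed-AM — every shift.
Total cost: 11 + 8 = 19.
No cover costs less than 19.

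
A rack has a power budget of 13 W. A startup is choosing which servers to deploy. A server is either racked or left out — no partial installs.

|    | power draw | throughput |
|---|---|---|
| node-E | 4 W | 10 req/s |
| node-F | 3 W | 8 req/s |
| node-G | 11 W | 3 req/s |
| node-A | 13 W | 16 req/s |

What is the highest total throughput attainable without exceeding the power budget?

Allowing fractional choices, the relaxed optimum would be about 25.4, but servers are indivisible.
node-A: power draw 13 ≤ 13, throughput 16.
node-E: power draw 4 ≤ 13, throughput 10.
node-E + node-F: power draw 4 + 3 = 7 ≤ 13, throughput 10 + 8 = 18.
Best is node-E and node-F with total throughput 18.

18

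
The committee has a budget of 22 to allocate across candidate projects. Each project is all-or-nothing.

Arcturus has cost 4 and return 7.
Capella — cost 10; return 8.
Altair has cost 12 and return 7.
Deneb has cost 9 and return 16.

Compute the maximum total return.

24

Altair + Deneb: cost 12 + 9 = 21 ≤ 22, return 7 + 16 = 23.
Arcturus + Deneb: cost 4 + 9 = 13 ≤ 22, return 7 + 16 = 23.
Capella + Deneb: cost 10 + 9 = 19 ≤ 22, return 8 + 16 = 24.
Best is Capella and Deneb with total return 24.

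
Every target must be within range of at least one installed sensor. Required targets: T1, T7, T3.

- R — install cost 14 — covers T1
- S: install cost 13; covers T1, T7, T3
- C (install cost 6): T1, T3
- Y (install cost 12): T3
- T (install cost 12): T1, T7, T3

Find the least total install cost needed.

The greedy cost-per-new-target heuristic would pick C and T for 18, but a cheaper cover exists.
T alone covers T1, T7, T3 — every target.
Total install cost: 12.
No cover costs less than 12.

12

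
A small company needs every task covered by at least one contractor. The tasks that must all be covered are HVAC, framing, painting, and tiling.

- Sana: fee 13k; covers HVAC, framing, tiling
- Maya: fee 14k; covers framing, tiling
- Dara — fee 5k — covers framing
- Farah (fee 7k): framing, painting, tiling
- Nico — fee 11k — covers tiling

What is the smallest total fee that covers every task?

This is an integer covering problem.
Choose Sana and Farah: together they cover HVAC, framing, painting, tiling — every task.
Total fee: 13 + 7 = 20.
No cover costs less than 20.

20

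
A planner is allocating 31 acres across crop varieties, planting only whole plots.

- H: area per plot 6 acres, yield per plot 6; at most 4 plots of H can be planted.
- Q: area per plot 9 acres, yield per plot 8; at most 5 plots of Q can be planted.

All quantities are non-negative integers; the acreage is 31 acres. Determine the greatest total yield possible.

28

This is a bounded integer knapsack.
Take 2×H and 2×Q: area 30 ≤ 31, yield 2·6 + 2·8 = 28.
No other integer combination yields more.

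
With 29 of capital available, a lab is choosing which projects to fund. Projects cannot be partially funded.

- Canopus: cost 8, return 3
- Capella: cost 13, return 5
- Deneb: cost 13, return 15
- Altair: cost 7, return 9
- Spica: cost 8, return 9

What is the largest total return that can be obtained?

33

This is an integer program with binary decision variables.
Deneb + Altair + Spica: cost 13 + 7 + 8 = 28 ≤ 29, return 15 + 9 + 9 = 33.
Canopus + Deneb + Altair: cost 8 + 13 + 7 = 28 ≤ 29, return 3 + 15 + 9 = 27.
Canopus + Deneb + Spica: cost 8 + 13 + 8 = 29 ≤ 29, return 3 + 15 + 9 = 27.
Best is Deneb, Altair, and Spica with total return 33.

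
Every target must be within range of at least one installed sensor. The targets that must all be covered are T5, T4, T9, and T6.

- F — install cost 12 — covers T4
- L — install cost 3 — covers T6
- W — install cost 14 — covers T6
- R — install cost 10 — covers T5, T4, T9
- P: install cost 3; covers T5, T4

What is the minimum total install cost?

Choose L and R: together they cover T5, T4, T9, T6 — every target.
Total install cost: 3 + 10 = 13.

13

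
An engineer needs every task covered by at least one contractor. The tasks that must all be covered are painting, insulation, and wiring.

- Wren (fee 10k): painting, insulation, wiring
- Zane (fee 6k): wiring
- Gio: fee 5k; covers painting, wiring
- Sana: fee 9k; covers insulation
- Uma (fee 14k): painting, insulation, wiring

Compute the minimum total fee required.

10

The greedy cost-per-new-task heuristic would pick Gio and Sana for 14, but a cheaper cover exists.
Wren alone covers painting, insulation, wiring — every task.
Total fee: 10.
No cover costs less than 10.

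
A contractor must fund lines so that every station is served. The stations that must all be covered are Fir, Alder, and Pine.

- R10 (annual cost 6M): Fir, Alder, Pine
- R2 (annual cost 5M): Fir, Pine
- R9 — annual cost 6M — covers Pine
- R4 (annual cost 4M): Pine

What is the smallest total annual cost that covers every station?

6

This is a weighted set-cover instance.
R10 alone covers Fir, Alder, Pine — every station.
Total annual cost: 6.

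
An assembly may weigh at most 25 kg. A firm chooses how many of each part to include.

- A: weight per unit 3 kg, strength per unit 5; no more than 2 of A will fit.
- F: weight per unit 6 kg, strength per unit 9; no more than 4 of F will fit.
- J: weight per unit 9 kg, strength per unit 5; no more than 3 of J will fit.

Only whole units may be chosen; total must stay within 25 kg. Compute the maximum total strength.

37

Take 2×A and 3×F: weight 24 ≤ 25, strength 2·5 + 3·9 = 37.
A has the best ratio (5/3) and is taken to its limit of 2; remaining capacity is filled optimally with the others.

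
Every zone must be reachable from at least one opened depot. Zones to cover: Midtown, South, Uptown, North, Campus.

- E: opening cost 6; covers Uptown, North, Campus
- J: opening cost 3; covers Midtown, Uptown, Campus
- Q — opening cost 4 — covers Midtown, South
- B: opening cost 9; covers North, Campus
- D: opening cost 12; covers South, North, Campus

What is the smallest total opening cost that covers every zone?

10

The greedy cost-per-new-zone heuristic would pick J, Q, and E for 13, but a cheaper cover exists.
Choose E and Q: together they cover Midtown, South, Uptown, North, Campus — every zone.
Total opening cost: 6 + 4 = 10.
No cover costs less than 10.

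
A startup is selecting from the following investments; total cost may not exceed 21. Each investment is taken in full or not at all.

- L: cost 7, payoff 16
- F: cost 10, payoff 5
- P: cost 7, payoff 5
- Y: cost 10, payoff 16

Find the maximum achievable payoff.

This is an integer program with binary decision variables.
L + Y: cost 7 + 10 = 17 ≤ 21, payoff 16 + 16 = 32.
L + F: cost 7 + 10 = 17 ≤ 21, payoff 16 + 5 = 21.
L + P: cost 7 + 7 = 14 ≤ 21, payoff 16 + 5 = 21.
Best is L and Y with total payoff 32.

32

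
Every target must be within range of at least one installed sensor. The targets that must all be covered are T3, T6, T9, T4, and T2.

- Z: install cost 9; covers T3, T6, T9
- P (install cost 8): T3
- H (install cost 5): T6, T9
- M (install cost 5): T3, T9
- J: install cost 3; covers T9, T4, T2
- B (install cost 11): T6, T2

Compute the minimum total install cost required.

12

Choose Z and J: together they cover T3, T6, T9, T4, T2 — every target.
Total install cost: 9 + 3 = 12.
No cover costs less than 12.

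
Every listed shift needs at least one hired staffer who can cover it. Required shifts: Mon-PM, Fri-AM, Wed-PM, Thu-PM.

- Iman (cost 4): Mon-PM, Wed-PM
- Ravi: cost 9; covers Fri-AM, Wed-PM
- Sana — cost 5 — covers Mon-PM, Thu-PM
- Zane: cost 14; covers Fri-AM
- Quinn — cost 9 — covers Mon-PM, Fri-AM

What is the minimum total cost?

Choose Ravi and Sana: together they cover Mon-PM, Fri-AM, Wed-PM, Thu-PM — every shift.
Total cost: 9 + 5 = 14.

14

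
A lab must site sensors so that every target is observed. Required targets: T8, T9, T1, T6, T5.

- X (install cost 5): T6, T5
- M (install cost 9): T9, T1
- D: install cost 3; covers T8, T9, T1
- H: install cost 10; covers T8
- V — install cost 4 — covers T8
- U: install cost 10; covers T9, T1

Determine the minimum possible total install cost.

Choose X and D: together they cover T8, T9, T1, T6, T5 — every target.
Total install cost: 5 + 3 = 8.

8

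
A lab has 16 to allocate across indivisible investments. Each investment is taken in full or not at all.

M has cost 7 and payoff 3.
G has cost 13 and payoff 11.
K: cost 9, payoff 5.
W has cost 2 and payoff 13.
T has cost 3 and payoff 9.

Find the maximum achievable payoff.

27

Allowing fractional choices, the relaxed optimum would be about 31.3, but investments are indivisible.
M + W + T: cost 7 + 2 + 3 = 12 ≤ 16, payoff 3 + 13 + 9 = 25.
K + W + T: cost 9 + 2 + 3 = 14 ≤ 16, payoff 5 + 13 + 9 = 27.
Best is K, W, and T with total payoff 27.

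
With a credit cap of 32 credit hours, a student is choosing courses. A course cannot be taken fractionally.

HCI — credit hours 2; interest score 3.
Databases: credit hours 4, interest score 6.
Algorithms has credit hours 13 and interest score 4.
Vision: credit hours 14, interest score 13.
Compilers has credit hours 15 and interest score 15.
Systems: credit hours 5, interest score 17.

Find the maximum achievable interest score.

Allowing fractional choices, the relaxed optimum would be about 46.6, but courses are indivisible.
HCI + Databases + Vision + Systems: credit hours 2 + 4 + 14 + 5 = 25 ≤ 32, interest score 3 + 6 + 13 + 17 = 39.
Databases + Compilers + Systems: credit hours 4 + 15 + 5 = 24 ≤ 32, interest score 6 + 15 + 17 = 38.
HCI + Databases + Compilers + Systems: credit hours 2 + 4 + 15 + 5 = 26 ≤ 32, interest score 3 + 6 + 15 + 17 = 41.
Best is HCI, Databases, Compilers, and Systems with total interest score 41.

41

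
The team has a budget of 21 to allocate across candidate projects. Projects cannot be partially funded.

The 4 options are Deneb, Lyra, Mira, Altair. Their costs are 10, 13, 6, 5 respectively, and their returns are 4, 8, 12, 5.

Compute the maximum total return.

21

Treat it as a binary knapsack problem.
Allowing fractional choices, the relaxed optimum would be about 23.2, but projects are indivisible.
Lyra + Mira: cost 13 + 6 = 19 ≤ 21, return 8 + 12 = 20.
Deneb + Mira + Altair: cost 10 + 6 + 5 = 21 ≤ 21, return 4 + 12 + 5 = 21.
Best is Deneb, Mira, and Altair with total return 21.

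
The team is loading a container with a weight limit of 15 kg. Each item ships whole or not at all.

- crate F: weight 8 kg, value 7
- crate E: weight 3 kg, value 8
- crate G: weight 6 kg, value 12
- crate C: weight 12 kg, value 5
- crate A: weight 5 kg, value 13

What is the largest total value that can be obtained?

crate E + crate G + crate A: weight 3 + 6 + 5 = 14 ≤ 15, value 8 + 12 + 13 = 33.
crate G + crate A: weight 6 + 5 = 11 ≤ 15, value 12 + 13 = 25.
crate E + crate A: weight 3 + 5 = 8 ≤ 15, value 8 + 13 = 21.
Best is crate E, crate G, and crate A with total value 33.

33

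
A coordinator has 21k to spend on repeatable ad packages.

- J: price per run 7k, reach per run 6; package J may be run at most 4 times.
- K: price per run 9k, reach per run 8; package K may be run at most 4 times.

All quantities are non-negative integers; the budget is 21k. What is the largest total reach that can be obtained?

18

K has the best ratio (8/9); taking only K gives at most 2×8 = 16 (stopped by the price limit).
Mixing does better — 3×J: price 21 ≤ 21, reach 3·6 = 18.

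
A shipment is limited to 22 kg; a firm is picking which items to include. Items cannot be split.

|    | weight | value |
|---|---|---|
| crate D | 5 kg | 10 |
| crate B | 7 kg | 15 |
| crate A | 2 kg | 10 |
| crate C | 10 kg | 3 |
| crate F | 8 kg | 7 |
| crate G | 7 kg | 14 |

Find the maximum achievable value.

49

Allowing fractional choices, the relaxed optimum would be about 49.9, but items are indivisible.
crate D + crate B + crate A + crate F: weight 5 + 7 + 2 + 8 = 22 ≤ 22, value 10 + 15 + 10 + 7 = 42.
crate D + crate B + crate A + crate G: weight 5 + 7 + 2 + 7 = 21 ≤ 22, value 10 + 15 + 10 + 14 = 49.
crate D + crate A + crate F + crate G: weight 5 + 2 + 8 + 7 = 22 ≤ 22, value 10 + 10 + 7 + 14 = 41.
Best is crate D, crate B, crate A, and crate G with total value 49.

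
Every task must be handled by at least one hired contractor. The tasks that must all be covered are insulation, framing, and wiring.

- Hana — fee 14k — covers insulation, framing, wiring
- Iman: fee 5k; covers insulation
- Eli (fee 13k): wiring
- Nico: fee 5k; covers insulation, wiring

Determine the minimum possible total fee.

The greedy cost-per-new-task heuristic would pick Nico and Hana for 19, but a cheaper cover exists.
Hana alone covers insulation, framing, wiring — every task.
Total fee: 14.
No cover costs less than 14.

14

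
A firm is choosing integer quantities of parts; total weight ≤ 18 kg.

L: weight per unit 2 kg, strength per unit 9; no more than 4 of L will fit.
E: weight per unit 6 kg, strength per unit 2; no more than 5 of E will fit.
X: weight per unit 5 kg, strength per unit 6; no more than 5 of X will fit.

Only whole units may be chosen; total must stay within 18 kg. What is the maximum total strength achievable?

This is a bounded integer knapsack.
4×L and 1×X: weight 13 ≤ 18, strength 4·9 + 1·6 = 42.
4×L and 2×X: weight 18 ≤ 18, strength 4·9 + 2·6 = 48.
Best is 48.

48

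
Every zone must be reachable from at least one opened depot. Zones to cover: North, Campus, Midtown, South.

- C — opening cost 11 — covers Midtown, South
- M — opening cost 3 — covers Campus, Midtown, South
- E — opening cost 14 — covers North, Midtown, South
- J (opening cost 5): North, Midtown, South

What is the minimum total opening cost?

8

Choose M and J: together they cover North, Campus, Midtown, South — every zone.
Total opening cost: 3 + 5 = 8.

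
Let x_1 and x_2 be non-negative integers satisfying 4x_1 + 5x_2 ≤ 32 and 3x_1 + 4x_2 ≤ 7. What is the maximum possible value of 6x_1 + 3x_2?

12

The continuous relaxation peaks at (2.33, 0) with value 14.00; rounding to a feasible lattice point costs some objective.
(x_1,x_2)=(2,0): 4·2+5·0=8≤32, 3·2+4·0=6≤7, objective 12.
(x_1,x_2)=(1,1): 4·1+5·1=9≤32, 3·1+4·1=7≤7, objective 9.
(x_1,x_2)=(1,0): 4·1+5·0=4≤32, 3·1+4·0=3≤7, objective 6.
No feasible integer point exceeds 12.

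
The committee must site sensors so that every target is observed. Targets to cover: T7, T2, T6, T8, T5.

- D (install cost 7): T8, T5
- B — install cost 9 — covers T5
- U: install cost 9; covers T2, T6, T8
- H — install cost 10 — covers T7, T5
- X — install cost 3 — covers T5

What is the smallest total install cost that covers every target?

19

The greedy cost-per-new-target heuristic would pick U, X, and H for 22, but a cheaper cover exists.
Choose U and H: together they cover T7, T2, T6, T8, T5 — every target.
Total install cost: 9 + 10 = 19.
No cover costs less than 19.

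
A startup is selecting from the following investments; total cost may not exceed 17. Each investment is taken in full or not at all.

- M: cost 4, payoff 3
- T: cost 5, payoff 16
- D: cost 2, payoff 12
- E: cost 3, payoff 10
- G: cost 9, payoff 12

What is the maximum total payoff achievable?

41

Take M, T, D, and E: cost 4 + 5 + 2 + 3 = 14 ≤ 17, payoff 3 + 16 + 12 + 10 = 41.
No other feasible combination does better.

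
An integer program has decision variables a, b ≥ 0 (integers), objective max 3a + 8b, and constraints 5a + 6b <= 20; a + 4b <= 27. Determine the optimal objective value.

The continuous relaxation peaks at (0, 3.33) with value 26.67; rounding to a feasible lattice point costs some objective.
(a,b)=(0,3) is feasible, giving 24.
(a,b)=(1,2) is feasible, giving 19.
(a,b)=(0,2) is feasible, giving 16.
No feasible integer point exceeds 24.

24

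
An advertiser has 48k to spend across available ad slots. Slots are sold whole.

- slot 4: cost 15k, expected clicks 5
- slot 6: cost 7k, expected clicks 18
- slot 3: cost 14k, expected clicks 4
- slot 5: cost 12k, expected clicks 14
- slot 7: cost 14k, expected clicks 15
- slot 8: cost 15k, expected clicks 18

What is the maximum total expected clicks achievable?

65

slot 6 + slot 3 + slot 5 + slot 8: cost 7 + 14 + 12 + 15 = 48 ≤ 48, expected clicks 18 + 4 + 14 + 18 = 54.
slot 6 + slot 5 + slot 7 + slot 8: cost 7 + 12 + 14 + 15 = 48 ≤ 48, expected clicks 18 + 14 + 15 + 18 = 65.
slot 4 + slot 6 + slot 5 + slot 7: cost 15 + 7 + 12 + 14 = 48 ≤ 48, expected clicks 5 + 18 + 14 + 15 = 52.
Best is slot 6, slot 5, slot 7, and slot 8 with total expected clicks 65.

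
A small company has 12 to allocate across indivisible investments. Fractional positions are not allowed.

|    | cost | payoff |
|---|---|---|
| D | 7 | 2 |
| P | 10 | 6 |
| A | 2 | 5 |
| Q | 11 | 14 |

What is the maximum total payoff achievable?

14

D + A: cost 7 + 2 = 9 ≤ 12, payoff 2 + 5 = 7.
P + A: cost 10 + 2 = 12 ≤ 12, payoff 6 + 5 = 11.
Q: cost 11 ≤ 12, payoff 14.
Best is Q with total payoff 14.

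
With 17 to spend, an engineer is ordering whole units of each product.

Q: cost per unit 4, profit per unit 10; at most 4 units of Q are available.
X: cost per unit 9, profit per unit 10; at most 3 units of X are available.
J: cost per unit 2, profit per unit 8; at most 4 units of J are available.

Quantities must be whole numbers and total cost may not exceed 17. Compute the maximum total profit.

52

2×Q and 4×J: cost 16 ≤ 17, profit 2·10 + 4·8 = 52.
3×Q and 2×J: cost 16 ≤ 17, profit 3·10 + 2·8 = 46.
Best is 52.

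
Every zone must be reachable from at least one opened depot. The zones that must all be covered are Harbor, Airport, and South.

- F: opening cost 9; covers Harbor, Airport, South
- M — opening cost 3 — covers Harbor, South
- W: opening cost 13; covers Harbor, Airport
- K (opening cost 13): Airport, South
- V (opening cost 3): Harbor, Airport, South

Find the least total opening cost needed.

This is an integer covering problem.
V alone covers Harbor, Airport, South — every zone.
Total opening cost: 3.
No cover costs less than 3.

3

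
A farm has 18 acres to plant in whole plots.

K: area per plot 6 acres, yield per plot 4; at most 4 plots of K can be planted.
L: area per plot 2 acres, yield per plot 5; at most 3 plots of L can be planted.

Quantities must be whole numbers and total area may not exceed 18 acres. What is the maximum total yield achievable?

1×K and 3×L: area 12 ≤ 18, yield 1·4 + 3·5 = 19.
2×K and 3×L: area 18 ≤ 18, yield 2·4 + 3·5 = 23.
Best is 23.

23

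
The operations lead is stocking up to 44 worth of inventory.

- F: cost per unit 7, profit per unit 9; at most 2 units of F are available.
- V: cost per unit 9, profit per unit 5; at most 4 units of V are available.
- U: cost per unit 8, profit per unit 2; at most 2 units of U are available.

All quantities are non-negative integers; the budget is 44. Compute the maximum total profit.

F has the best ratio (9/7); taking only F gives at most 2×9 = 18 (stopped by the supply cap of 2).
Mixing does better — 2×F and 3×V: cost 41 ≤ 44, profit 2·9 + 3·5 = 33.

33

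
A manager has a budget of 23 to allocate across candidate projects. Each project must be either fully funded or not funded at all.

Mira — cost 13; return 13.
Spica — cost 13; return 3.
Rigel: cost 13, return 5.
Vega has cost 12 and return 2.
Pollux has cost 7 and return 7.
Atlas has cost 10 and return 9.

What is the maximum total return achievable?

22

Allowing fractional choices, the relaxed optimum would be about 22.7, but projects are indivisible.
Pollux + Atlas: cost 7 + 10 = 17 ≤ 23, return 7 + 9 = 16.
Mira + Pollux: cost 13 + 7 = 20 ≤ 23, return 13 + 7 = 20.
Mira + Atlas: cost 13 + 10 = 23 ≤ 23, return 13 + 9 = 22.
Best is Mira and Atlas with total return 22.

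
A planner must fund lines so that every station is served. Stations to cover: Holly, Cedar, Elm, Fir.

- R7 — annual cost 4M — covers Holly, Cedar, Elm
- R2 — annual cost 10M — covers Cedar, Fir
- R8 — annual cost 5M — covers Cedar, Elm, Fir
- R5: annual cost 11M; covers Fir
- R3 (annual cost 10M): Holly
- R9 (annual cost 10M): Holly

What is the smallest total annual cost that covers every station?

9

Choose R7 and R8: together they cover Holly, Cedar, Elm, Fir — every station.
Total annual cost: 4 + 5 = 9.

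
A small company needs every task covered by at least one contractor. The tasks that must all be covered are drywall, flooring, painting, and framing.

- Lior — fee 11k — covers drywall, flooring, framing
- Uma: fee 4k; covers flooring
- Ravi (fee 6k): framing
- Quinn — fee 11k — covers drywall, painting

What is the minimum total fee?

The greedy cost-per-new-task heuristic would pick Lior and Quinn for 22, but a cheaper cover exists.
Choose Uma, Ravi, and Quinn: together they cover drywall, flooring, painting, framing — every task.
Total fee: 4 + 6 + 11 = 21.
No cover costs less than 21.

21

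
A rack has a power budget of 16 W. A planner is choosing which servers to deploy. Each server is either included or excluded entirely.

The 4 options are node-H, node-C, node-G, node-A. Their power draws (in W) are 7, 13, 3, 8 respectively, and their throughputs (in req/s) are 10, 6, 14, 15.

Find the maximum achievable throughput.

29

Allowing fractional choices, the relaxed optimum would be about 36.1, but servers are indivisible.
node-H + node-A: power draw 7 + 8 = 15 ≤ 16, throughput 10 + 15 = 25.
node-H + node-G: power draw 7 + 3 = 10 ≤ 16, throughput 10 + 14 = 24.
node-G + node-A: power draw 3 + 8 = 11 ≤ 16, throughput 14 + 15 = 29.
Best is node-G and node-A with total throughput 29.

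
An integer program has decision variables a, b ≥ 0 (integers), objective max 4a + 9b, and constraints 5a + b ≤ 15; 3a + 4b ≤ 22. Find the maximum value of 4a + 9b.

45

Relaxing integrality, the LP optimum is 49.50 at (a,b) = (0, 5.5), which is not an integer point.
(a,b)=(0,5): 5·0+1·5=5≤15, 3·0+4·5=20≤22, objective 45.
(a,b)=(1,4): 5·1+1·4=9≤15, 3·1+4·4=19≤22, objective 40.
(a,b)=(0,4): 5·0+1·4=4≤15, 3·0+4·4=16≤22, objective 36.
Maximum is 45 at (a,b)=(0,5).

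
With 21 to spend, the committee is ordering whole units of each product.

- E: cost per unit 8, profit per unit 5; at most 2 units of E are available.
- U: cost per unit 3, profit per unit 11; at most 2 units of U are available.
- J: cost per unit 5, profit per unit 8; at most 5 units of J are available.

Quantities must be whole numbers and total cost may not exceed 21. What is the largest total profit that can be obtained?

46

This is a bounded integer knapsack.
U has the best ratio (11/3); taking only U gives at most 2×11 = 22 (stopped by the supply cap of 2).
Mixing does better — 2×U and 3×J: cost 21 ≤ 21, profit 2·11 + 3·8 = 46.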